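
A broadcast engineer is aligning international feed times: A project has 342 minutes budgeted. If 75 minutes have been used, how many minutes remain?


Total budget: 342 minutes
Time used: 75 minutes
Remaining: 342 - 75 = 267 minutes
Percent used: 21.9%
Percent remaining: 78.1%

267


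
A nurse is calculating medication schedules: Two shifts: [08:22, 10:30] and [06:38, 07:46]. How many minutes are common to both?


Interval A: [502, 630] minutes from midnight
Interval B: [398, 466] minutes from midnight
Overlap start = max(502, 398) = 502
Overlap end = min(630, 466) = 466
End <= start, so the intervals do not overlap: 0 minutes

0


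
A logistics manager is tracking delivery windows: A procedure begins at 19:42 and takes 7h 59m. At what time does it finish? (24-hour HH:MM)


Start time: 19:42
Adding: 7 hours 59 minutes
Minutes: 42 + 59 = 101
Minute overflow: 101 >= 60, so carry 1 hour, minutes = 41
Hours: 19 + 7 + 1 = 27
Hour wraparound: 27 mod 24 = 3
Result: 03:41

03:41


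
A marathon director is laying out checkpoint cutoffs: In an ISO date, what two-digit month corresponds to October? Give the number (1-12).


Calendar month order:
9. September
10. October <--
11. November
October is month number 10

10


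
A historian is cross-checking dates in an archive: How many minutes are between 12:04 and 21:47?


Start time: 12:04 = 724 minutes from midnight
End time: 21:47 = 1307 minutes from midnight
Difference: 1307 - 724 = 583 minutes
That is 9 hours and 43 minutes

583


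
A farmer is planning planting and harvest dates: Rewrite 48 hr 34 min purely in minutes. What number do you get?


Hours: 48
Extra minutes: 34
Minutes per hour: 60
Hours to minutes: 48 x 60 = 2880
Total: 2880 + 34 = 2914

2914


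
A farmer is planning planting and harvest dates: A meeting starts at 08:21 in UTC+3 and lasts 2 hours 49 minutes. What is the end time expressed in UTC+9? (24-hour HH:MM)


Start: 08:21 in UTC+3
Step 1 - add duration:
  minutes: 21 + 49 = 70 (carry 1h)
  hours: 8 + 2 + 1 = 11
  end in UTC+3: 11:10
Step 2 - convert UTC+3 -> UTC+9:
  offset difference: 9 - (3) = 6 hours
  11 + (6) = 17 -> mod 24 = 17
Result: 17:10 in UTC+9

17:10


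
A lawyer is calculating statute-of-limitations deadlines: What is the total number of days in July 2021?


Month: July
Year: 2021
July is a 31-day month
Total: 31 days

31


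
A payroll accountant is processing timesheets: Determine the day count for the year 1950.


Year: 1950
Check leap year rules:
Divisible by 4? No
1950 is not a leap year
Days: 365

365


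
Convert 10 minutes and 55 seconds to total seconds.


Minutes: 10
Extra seconds: 55
Seconds per minute: 60
Minutes to seconds: 10 x 60 = 600
Total: 600 + 55 = 655

655


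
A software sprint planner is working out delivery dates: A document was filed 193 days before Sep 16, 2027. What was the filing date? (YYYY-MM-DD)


Start: 2027-09-16
Subtracting 193 days
Days already passed in September: 16
After going back through September: 177 more days to subtract
August 2027: 31 days, 146 remaining
July 2027: 31 days, 115 remaining
June 2027: 30 days, 85 remaining
May 2027: 31 days, 54 remaining
Result: 2027-03-07

2027-03-07


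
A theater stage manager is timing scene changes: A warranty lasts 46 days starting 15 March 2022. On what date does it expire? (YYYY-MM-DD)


Start: 2022-03-15
Adding 46 days
Days remaining in March: 16
After March: 30 days still to add
April 2022 has 30 days, need 30
Result: 2022-04-30

2022-04-30


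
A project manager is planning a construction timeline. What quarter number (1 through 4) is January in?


Month: January (month 1)
Q1: January-March (months 1-3)
Q2: April-June (months 4-6)
Q3: July-September (months 7-9)
Q4: October-December (months 10-12)
Month 1 falls in Q1

1


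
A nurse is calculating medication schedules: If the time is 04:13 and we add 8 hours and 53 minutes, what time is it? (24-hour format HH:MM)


Start time: 04:13
Adding: 8 hours 53 minutes
Minutes: 13 + 53 = 66
Minute overflow: 66 >= 60, so carry 1 hour, minutes = 6
Hours: 4 + 8 + 1 = 13
Result: 13:06

13:06


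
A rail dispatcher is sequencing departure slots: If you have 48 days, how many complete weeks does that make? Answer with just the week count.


Total days: 48
Days per week: 7
Division: 48 / 7 = 6 remainder 6
Complete weeks: 6
Remaining days: 6

6


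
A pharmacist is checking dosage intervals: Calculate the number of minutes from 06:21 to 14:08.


Start time: 06:21 = 381 minutes from midnight
End time: 14:08 = 848 minutes from midnight
Difference: 848 - 381 = 467 minutes
That is 7 hours and 47 minutes

467


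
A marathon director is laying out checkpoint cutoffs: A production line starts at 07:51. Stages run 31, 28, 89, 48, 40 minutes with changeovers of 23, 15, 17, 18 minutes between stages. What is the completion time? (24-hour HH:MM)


Start: 07:51 = 471 min from midnight
  after task 1 (31 min): 08:22
  after break (23 min): 08:45
  after task 2 (28 min): 09:13
  after break (15 min): 09:28
  after task 3 (89 min): 10:57
  after break (17 min): 11:14
  after task 4 (48 min): 12:02
  after break (18 min): 12:20
  after task 5 (40 min): 13:00
Total elapsed: 309 minutes
End time: 13:00

13:00


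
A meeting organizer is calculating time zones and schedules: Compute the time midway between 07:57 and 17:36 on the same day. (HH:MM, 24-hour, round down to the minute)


Start time: 07:57 = 477 minutes from midnight
End time: 17:36 = 1056 minutes from midnight
Sum: 477 + 1056 = 1533
Midpoint: 1533 / 2 = 766 minutes
Convert: 766 / 60 = 12 hours, 46 minutes
Result: 12:46

12:46


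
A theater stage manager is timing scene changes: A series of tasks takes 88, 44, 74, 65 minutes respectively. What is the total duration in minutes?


Durations: 88, 44, 74, 65
Running sum: 88
+ 44 = 132
+ 74 = 206
+ 65 = 271
Total duration: 271 minutes
That is 4 hours and 31 minutes

271


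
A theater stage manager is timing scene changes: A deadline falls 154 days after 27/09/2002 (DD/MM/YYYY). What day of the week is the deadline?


Start: 2002-09-27 (Friday)
Step 1 - find target date: add 154 days
  2002-09-27 + 154 days = 2003-02-28
Step 2 - day of week:
  154 mod 7 = 0
  Friday + 0 days -> Friday
Result: Friday (2003-02-28)

Friday


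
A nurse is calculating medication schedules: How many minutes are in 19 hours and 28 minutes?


Hours: 19
Minutes: 28
Convert hours to minutes: 19 x 60 = 1140
Add remaining minutes: 1140 + 28 = 1168

1168


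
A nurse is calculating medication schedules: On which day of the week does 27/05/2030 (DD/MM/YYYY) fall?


Date: 2030-05-27
January 1, 2030 is a Tuesday
Day of year: 147
Offset from Jan 1: 146 days
146 mod 7 = 6
Result: Monday

Monday


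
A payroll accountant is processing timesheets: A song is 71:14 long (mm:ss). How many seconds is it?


Minutes: 71
Extra seconds: 14
Seconds per minute: 60
Minutes to seconds: 71 x 60 = 4260
Total: 4260 + 14 = 4274

4274


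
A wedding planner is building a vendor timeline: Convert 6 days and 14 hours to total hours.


Days: 6
Extra hours: 14
Hours per day: 24
Days to hours: 6 x 24 = 144
Total: 144 + 14 = 158

158


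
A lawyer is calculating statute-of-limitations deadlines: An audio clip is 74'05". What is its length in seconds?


Minutes: 74
Seconds: 5
Convert minutes to seconds: 74 x 60 = 4440
Add remaining seconds: 4440 + 5 = 4445

4445


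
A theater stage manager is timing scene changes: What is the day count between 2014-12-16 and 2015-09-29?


Start date: 2014-12-16
End date: 2015-09-29
Dec 2014: +16 days
Jan 2015: +31 days
Feb 2015: +28 days
... (7 more months)
Total: 287 days

287


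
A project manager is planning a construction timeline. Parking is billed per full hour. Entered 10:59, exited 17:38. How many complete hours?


Start: 10:59
End: 17:38
Hour difference: 17 - 10 = 7 hours
Minute difference: 38 - 59 = -21 minutes
Total minutes: 399
Complete hours: 399 / 60 = 6 (remainder 39)

6


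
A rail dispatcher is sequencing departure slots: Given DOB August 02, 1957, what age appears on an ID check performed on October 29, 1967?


Birth: 1957-08-02
Reference: 1967-10-29
Year difference: 1967 - 1957 = 10
Has birthday (08-02) occurred by 10-29? Yes
Age in full years: 10

10


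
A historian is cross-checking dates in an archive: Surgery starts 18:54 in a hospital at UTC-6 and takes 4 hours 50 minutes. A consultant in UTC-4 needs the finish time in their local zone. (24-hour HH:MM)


Start: 18:54 in UTC-6
Step 1 - add duration:
  minutes: 54 + 50 = 104 (carry 1h)
  hours: 18 + 4 + 1 = 23
  end in UTC-6: 23:44
Step 2 - convert UTC-6 -> UTC-4:
  offset difference: -4 - (-6) = 2 hours
  23 + (2) = 25 -> mod 24 = 1
Result: 01:44 in UTC-4

01:44


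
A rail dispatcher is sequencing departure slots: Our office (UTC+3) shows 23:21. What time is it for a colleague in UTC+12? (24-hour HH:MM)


Local time: 23:21 at UTC+3 (offset 3h)
Target zone: UTC+12 (offset 12h)
Difference: 12 - (3) = 9 hours
Calculation: 23 + (9) = 32
Wraparound: (32) mod 24 = 8
Result: 08:21

08:21


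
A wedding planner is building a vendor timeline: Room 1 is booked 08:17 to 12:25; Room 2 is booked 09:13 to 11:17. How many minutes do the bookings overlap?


Interval A: [497, 745] minutes from midnight
Interval B: [553, 677] minutes from midnight
Overlap start = max(497, 553) = 553
Overlap end = min(745, 677) = 677
Overlap = 677 - 553 = 124 minutes

124


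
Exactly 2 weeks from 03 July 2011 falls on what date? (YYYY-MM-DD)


Start: 2011-07-03
Weeks to add: 2
Convert to days: 2 x 7 = 14 days
Add 14 days to 2011-07-03
Result: 2011-07-17

2011-07-17


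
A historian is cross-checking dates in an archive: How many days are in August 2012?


Month: August
Year: 2012
August is a 31-day month
Total: 31 days

31


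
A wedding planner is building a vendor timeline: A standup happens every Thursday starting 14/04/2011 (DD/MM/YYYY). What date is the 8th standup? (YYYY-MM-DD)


First occurrence: 2011-04-14 (occurrence 1)
Each occurrence is 7 days after the previous.
Occurrence 8 is 7 weeks after the first.
7 weeks = 49 days
2011-04-14 + 49 days = 2011-06-02

2011-06-02


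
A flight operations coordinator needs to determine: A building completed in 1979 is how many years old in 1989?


Birth year: 1979
Current year: 1989
Age = current year - birth year
Age = 1989 - 1979 = 10

10


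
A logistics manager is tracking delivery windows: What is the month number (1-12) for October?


Calendar month order:
9. September
10. October <--
11. November
October is month number 10

10


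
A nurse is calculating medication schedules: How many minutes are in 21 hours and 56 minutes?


Hours: 21
Extra minutes: 56
Minutes per hour: 60
Hours to minutes: 21 x 60 = 1260
Total: 1260 + 56 = 1316

1316


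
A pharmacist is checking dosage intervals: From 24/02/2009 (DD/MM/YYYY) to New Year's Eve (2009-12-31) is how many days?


Start: February 24, 2009
End: December 31, 2009
Days left in February: 4
March: 31
April: 30
May: 31
June: 30
... plus remaining months
Sum of remaining months: 306
Total: 4 + 306 = 310

310


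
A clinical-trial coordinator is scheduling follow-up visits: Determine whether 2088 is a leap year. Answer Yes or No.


Year: 2088
Divisible by 4? 2088 / 4 = 522.0 -> Yes
Divisible by 100? 2088 / 100 = 20.88 -> No
Divisible by 4 but not 100, so it IS a leap year

Yes


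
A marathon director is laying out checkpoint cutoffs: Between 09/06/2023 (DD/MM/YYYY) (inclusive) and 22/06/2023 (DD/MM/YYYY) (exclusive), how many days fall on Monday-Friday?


Start: 2023-06-09 (Friday)
End (exclusive): 2023-06-22 (Thursday)
Total calendar days: 13
Full weeks: 13 // 7 = 1 -> 5 weekdays
Remaining 6 days starting on Friday:
  Fri(w), Sat(-), Sun(-), Mon(w), Tue(w), Wed(w) -> 4 weekdays
Total business days: 5 + 4 = 9

9


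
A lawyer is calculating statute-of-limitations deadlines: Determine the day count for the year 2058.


Year: 2058
Check leap year rules:
Divisible by 4? No
2058 is not a leap year
Days: 365

365


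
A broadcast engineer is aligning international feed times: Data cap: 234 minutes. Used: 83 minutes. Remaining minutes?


Total budget: 234 minutes
Time used: 83 minutes
Remaining: 234 - 83 = 151 minutes
Percent used: 35.5%
Percent remaining: 64.5%

151


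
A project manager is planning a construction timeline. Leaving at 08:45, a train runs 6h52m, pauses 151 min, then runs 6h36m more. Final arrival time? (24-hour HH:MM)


Depart: 08:45
Leg 1: +412 min -> 15:37
Layover: +151 min -> 18:08
Leg 2: +396 min -> 00:44
Total travel: 959 minutes = 15h 59m
Arrival: 00:44

00:44


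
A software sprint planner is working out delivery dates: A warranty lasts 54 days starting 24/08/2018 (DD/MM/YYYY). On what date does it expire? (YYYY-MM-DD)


Start: 2018-08-24
Adding 54 days
Days remaining in August: 7
After August: 47 days still to add
September 2018: 30 days, 17 remaining
October 2018 has 31 days, need 17
Result: 2018-10-17

2018-10-17


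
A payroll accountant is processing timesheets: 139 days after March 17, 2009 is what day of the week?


Start: 2009-03-17 (Tuesday)
Step 1 - find target date: add 139 days
  2009-03-17 + 139 days = 2009-08-03
Step 2 - day of week:
  139 mod 7 = 6
  Tuesday + 6 days -> Monday
Result: Monday (2009-08-03)

Monday


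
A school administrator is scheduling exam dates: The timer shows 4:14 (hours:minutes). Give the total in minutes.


Hours: 4
Minutes: 14
Convert hours to minutes: 4 x 60 = 240
Add remaining minutes: 240 + 14 = 254

254


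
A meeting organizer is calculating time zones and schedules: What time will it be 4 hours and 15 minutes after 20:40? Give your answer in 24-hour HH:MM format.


Start time: 20:40
Adding: 4 hours 15 minutes
Minutes: 40 + 15 = 55
Hours: 20 + 4 + 0 = 24
Hour wraparound: 24 mod 24 = 0
Result: 00:55

00:55


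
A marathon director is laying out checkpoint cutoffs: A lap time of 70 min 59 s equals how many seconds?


Minutes: 70
Seconds: 59
Convert minutes to seconds: 70 x 60 = 4200
Add remaining seconds: 4200 + 59 = 4259

4259


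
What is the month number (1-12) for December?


Calendar month order:
11. November
12. December <--
December is month number 12

12


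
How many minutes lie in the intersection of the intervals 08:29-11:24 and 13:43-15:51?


Interval A: [509, 684] minutes from midnight
Interval B: [823, 951] minutes from midnight
Overlap start = max(509, 823) = 823
Overlap end = min(684, 951) = 684
End <= start, so the intervals do not overlap: 0 minutes

0


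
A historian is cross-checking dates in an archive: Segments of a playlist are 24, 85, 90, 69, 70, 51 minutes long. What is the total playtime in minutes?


Durations: 24, 85, 90, 69, 70, 51
Running sum: 24
+ 85 = 109
+ 90 = 199
+ 69 = 268
+ 70 = 338
+ 51 = 389
Total duration: 389 minutes
That is 6 hours and 29 minutes

389


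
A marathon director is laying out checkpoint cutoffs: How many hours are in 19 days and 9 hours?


Days: 19
Extra hours: 9
Hours per day: 24
Days to hours: 19 x 24 = 456
Total: 456 + 9 = 465

465


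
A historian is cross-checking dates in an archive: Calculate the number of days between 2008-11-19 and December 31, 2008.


Start: November 19, 2008
End: December 31, 2008
Days left in November: 11
December: 31
Sum of remaining months: 31
Total: 11 + 31 = 42

42


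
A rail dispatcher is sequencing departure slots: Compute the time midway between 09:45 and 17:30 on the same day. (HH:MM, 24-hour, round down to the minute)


Start time: 09:45 = 585 minutes from midnight
End time: 17:30 = 1050 minutes from midnight
Sum: 585 + 1050 = 1635
Midpoint: 1635 / 2 = 817 minutes
Convert: 817 / 60 = 13 hours, 37 minutes
Result: 13:37

13:37


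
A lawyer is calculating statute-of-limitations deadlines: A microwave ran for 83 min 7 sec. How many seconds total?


Minutes: 83
Extra seconds: 7
Seconds per minute: 60
Minutes to seconds: 83 x 60 = 4980
Total: 4980 + 7 = 4987

4987


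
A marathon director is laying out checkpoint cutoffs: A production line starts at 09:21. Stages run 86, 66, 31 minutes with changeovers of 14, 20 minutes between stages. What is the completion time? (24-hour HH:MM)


Start: 09:21 = 561 min from midnight
  after task 1 (86 min): 10:47
  after break (14 min): 11:01
  after task 2 (66 min): 12:07
  after break (20 min): 12:27
  after task 3 (31 min): 12:58
Total elapsed: 217 minutes
End time: 12:58

12:58


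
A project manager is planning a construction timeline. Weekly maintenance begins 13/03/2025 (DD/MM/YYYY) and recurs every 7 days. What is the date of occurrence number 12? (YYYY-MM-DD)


First occurrence: 2025-03-13 (occurrence 1)
Each occurrence is 7 days after the previous.
Occurrence 12 is 11 weeks after the first.
11 weeks = 77 days
2025-03-13 + 77 days = 2025-05-29

2025-05-29


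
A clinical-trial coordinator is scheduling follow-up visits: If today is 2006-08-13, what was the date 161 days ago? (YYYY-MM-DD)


Start: 2006-08-13
Subtracting 161 days
Days already passed in August: 13
After going back through August: 148 more days to subtract
July 2006: 31 days, 117 remaining
June 2006: 30 days, 87 remaining
May 2006: 31 days, 56 remaining
April 2006: 30 days, 26 remaining
Result: 2006-03-05

2006-03-05


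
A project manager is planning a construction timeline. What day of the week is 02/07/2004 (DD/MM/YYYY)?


Date: 2004-07-02
January 1, 2004 is a Thursday
Day of year: 184
Offset from Jan 1: 183 days
183 mod 7 = 1
Result: Friday

Friday


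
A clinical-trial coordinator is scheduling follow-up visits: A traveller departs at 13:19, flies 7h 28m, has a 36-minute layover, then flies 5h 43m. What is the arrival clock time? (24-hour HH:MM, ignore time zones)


Depart: 13:19
Leg 1: +448 min -> 20:47
Layover: +36 min -> 21:23
Leg 2: +343 min -> 03:06
Total travel: 827 minutes = 13h 47m
Arrival: 03:06

03:06


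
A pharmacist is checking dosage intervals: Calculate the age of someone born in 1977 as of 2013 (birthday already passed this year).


Birth year: 1977
Current year: 2013
Age = current year - birth year
Age = 2013 - 1977 = 36

36


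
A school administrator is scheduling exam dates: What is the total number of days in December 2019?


Month: December
Year: 2019
December is a 31-day month
Total: 31 days

31


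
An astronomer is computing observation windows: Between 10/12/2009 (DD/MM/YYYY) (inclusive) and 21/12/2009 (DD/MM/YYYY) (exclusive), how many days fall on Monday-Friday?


Start: 2009-12-10 (Thursday)
End (exclusive): 2009-12-21 (Monday)
Total calendar days: 11
Full weeks: 11 // 7 = 1 -> 5 weekdays
Remaining 4 days starting on Thursday:
  Thu(w), Fri(w), Sat(-), Sun(-) -> 2 weekdays
Total business days: 5 + 2 = 7

7


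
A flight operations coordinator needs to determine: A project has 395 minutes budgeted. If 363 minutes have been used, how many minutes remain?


Total budget: 395 minutes
Time used: 363 minutes
Remaining: 395 - 363 = 32 minutes
Percent used: 91.9%
Percent remaining: 8.1%

32


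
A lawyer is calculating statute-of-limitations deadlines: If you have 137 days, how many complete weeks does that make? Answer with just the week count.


Total days: 137
Days per week: 7
Division: 137 / 7 = 19 remainder 4
Complete weeks: 19
Remaining days: 4

19


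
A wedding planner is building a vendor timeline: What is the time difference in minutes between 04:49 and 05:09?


Start time: 04:49 = 289 minutes from midnight
End time: 05:09 = 309 minutes from midnight
Difference: 309 - 289 = 20 minutes
That is 0 hours and 20 minutes

20


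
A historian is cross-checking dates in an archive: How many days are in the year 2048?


Year: 2048
Check leap year rules:
Divisible by 4? Yes
Divisible by 100? No
2048 is a leap year
Days: 366

366


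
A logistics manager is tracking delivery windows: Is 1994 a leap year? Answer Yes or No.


Year: 1994
Divisible by 4? 1994 / 4 = 498.5 -> No
Not divisible by 4, so NOT a leap year

No


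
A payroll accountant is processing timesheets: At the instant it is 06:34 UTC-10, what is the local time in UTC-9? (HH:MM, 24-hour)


Local time: 06:34 at UTC-10 (offset -10h)
Target zone: UTC-9 (offset -9h)
Difference: -9 - (-10) = 1 hours
Calculation: 6 + (1) = 7
Result: 07:34

07:34


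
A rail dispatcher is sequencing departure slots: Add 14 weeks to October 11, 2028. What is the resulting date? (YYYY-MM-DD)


Start: 2028-10-11
Weeks to add: 14
Convert to days: 14 x 7 = 98 days
Add 98 days to 2028-10-11
Result: 2029-01-17

2029-01-17


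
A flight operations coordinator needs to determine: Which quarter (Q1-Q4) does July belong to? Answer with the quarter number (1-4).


Month: July (month 7)
Q1: January-March (months 1-3)
Q2: April-June (months 4-6)
Q3: July-September (months 7-9)
Q4: October-December (months 10-12)
Month 7 falls in Q3

3


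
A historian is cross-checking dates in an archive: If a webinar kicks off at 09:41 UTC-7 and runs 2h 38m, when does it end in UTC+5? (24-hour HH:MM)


Start: 09:41 in UTC-7
Step 1 - add duration:
  minutes: 41 + 38 = 79 (carry 1h)
  hours: 9 + 2 + 1 = 12
  end in UTC-7: 12:19
Step 2 - convert UTC-7 -> UTC+5:
  offset difference: 5 - (-7) = 12 hours
  12 + (12) = 24 -> mod 24 = 0
Result: 00:19 in UTC+5

00:19


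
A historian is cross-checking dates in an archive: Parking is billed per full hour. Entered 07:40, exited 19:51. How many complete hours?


Start: 07:40
End: 19:51
Hour difference: 19 - 7 = 12 hours
Minute difference: 51 - 40 = 11 minutes
Total minutes: 731
Complete hours: 731 / 60 = 12 (remainder 11)

12


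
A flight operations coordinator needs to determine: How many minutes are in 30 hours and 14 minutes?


Hours: 30
Extra minutes: 14
Minutes per hour: 60
Hours to minutes: 30 x 60 = 1800
Total: 1800 + 14 = 1814

1814


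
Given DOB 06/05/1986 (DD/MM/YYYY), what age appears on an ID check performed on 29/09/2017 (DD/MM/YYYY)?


Birth: 1986-05-06
Reference: 2017-09-29
Year difference: 2017 - 1986 = 31
Has birthday (05-06) occurred by 09-29? Yes
Age in full years: 31

31


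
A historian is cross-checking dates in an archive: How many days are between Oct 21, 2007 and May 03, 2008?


Start date: 2007-10-21
End date: 2008-05-03
Oct 2007: +11 days
Nov 2007: +30 days
Dec 2007: +31 days
... (5 more months)
Total: 195 days

195


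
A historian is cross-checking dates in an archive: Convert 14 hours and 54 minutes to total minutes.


Hours: 14
Extra minutes: 54
Minutes per hour: 60
Hours to minutes: 14 x 60 = 840
Total: 840 + 54 = 894

894


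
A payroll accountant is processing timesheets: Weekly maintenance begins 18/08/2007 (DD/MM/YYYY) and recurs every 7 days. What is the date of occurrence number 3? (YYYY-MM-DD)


First occurrence: 2007-08-18 (occurrence 1)
Each occurrence is 7 days after the previous.
Occurrence 3 is 2 weeks after the first.
2 weeks = 14 days
2007-08-18 + 14 days = 2007-09-01

2007-09-01


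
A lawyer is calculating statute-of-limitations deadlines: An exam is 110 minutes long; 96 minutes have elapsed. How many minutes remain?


Total budget: 110 minutes
Time used: 96 minutes
Remaining: 110 - 96 = 14 minutes
Percent used: 87.3%
Percent remaining: 12.7%

14


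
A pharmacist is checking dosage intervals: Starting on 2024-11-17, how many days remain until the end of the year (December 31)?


Start: November 17, 2024
End: December 31, 2024
Days left in November: 13
December: 31
Sum of remaining months: 31
Total: 13 + 31 = 44

44


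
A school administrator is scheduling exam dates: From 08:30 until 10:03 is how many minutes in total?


Start time: 08:30 = 510 minutes from midnight
End time: 10:03 = 603 minutes from midnight
Difference: 603 - 510 = 93 minutes
That is 1 hours and 33 minutes

93


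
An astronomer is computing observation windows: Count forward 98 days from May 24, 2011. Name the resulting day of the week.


Start: 2011-05-24 (Tuesday)
Step 1 - find target date: add 98 days
  2011-05-24 + 98 days = 2011-08-30
Step 2 - day of week:
  98 mod 7 = 0
  Tuesday + 0 days -> Tuesday
Result: Tuesday (2011-08-30)

Tuesday


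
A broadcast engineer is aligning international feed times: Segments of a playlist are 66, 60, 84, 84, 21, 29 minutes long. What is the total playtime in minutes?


Durations: 66, 60, 84, 84, 21, 29
Running sum: 66
+ 60 = 126
+ 84 = 210
+ 84 = 294
+ 21 = 315
+ 29 = 344
Total duration: 344 minutes
That is 5 hours and 44 minutes

344


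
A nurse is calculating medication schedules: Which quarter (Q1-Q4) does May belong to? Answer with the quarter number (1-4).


Month: May (month 5)
Q1: January-March (months 1-3)
Q2: April-June (months 4-6)
Q3: July-September (months 7-9)
Q4: October-December (months 10-12)
Month 5 falls in Q2

2


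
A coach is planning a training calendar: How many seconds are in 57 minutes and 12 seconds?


Minutes: 57
Seconds: 12
Convert minutes to seconds: 57 x 60 = 3420
Add remaining seconds: 3420 + 12 = 3432

3432


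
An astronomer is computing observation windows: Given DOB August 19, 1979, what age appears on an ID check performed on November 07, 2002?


Birth: 1979-08-19
Reference: 2002-11-07
Year difference: 2002 - 1979 = 23
Has birthday (08-19) occurred by 11-07? Yes
Age in full years: 23

23


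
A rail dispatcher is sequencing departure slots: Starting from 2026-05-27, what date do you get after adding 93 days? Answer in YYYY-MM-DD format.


Start: 2026-05-27
Adding 93 days
Days remaining in May: 4
After May: 89 days still to add
June 2026: 30 days, 59 remaining
July 2026: 31 days, 28 remaining
August 2026 has 31 days, need 28
Result: 2026-08-28

2026-08-28


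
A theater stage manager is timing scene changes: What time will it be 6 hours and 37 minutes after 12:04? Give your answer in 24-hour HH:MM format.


Start time: 12:04
Adding: 6 hours 37 minutes
Minutes: 4 + 37 = 41
Hours: 12 + 6 + 0 = 18
Result: 18:41

18:41


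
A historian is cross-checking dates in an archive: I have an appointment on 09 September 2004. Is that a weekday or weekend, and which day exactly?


Date: 2004-09-09
January 1, 2004 is a Thursday
Day of year: 253
Offset from Jan 1: 252 days
252 mod 7 = 0
Result: Thursday

Thursday


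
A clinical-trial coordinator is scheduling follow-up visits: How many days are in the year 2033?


Year: 2033
Check leap year rules:
Divisible by 4? No
2033 is not a leap year
Days: 365

365


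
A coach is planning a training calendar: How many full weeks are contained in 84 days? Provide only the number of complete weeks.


Total days: 84
Days per week: 7
Division: 84 / 7 = 12 remainder 0
Complete weeks: 12
Remaining days: 0

12


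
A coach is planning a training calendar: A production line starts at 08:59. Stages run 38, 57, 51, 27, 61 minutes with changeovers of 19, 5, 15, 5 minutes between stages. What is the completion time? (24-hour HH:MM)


Start: 08:59 = 539 min from midnight
  after task 1 (38 min): 09:37
  after break (19 min): 09:56
  after task 2 (57 min): 10:53
  after break (5 min): 10:58
  after task 3 (51 min): 11:49
  after break (15 min): 12:04
  after task 4 (27 min): 12:31
  after break (5 min): 12:36
  after task 5 (61 min): 13:37
Total elapsed: 278 minutes
End time: 13:37

13:37


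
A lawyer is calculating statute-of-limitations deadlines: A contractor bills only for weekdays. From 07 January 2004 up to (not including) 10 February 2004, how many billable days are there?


Start: 2004-01-07 (Wednesday)
End (exclusive): 2004-02-10 (Tuesday)
Total calendar days: 34
Full weeks: 34 // 7 = 4 -> 20 weekdays
Remaining 6 days starting on Wednesday:
  Wed(w), Thu(w), Fri(w), Sat(-), Sun(-), Mon(w) -> 4 weekdays
Total business days: 20 + 4 = 24

24


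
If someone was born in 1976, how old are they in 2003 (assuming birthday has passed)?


Birth year: 1976
Current year: 2003
Age = current year - birth year
Age = 2003 - 1976 = 27

27


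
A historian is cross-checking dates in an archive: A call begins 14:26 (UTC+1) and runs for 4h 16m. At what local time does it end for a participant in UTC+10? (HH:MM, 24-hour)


Start: 14:26 in UTC+1
Step 1 - add duration:
  minutes: 26 + 16 = 42
  hours: 14 + 4 + 0 = 18
  end in UTC+1: 18:42
Step 2 - convert UTC+1 -> UTC+10:
  offset difference: 10 - (1) = 9 hours
  18 + (9) = 27 -> mod 24 = 3
Result: 03:42 in UTC+10

03:42


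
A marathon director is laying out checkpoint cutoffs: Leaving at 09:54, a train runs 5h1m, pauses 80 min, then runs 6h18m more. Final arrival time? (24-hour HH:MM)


Depart: 09:54
Leg 1: +301 min -> 14:55
Layover: +80 min -> 16:15
Leg 2: +378 min -> 22:33
Total travel: 759 minutes = 12h 39m
Arrival: 22:33

22:33


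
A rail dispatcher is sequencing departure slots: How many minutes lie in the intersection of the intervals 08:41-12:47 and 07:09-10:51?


Interval A: [521, 767] minutes from midnight
Interval B: [429, 651] minutes from midnight
Overlap start = max(521, 429) = 521
Overlap end = min(767, 651) = 651
Overlap = 651 - 521 = 130 minutes

130


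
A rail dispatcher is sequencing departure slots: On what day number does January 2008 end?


Month: January
Year: 2008
January is a 31-day month
Total: 31 days

31


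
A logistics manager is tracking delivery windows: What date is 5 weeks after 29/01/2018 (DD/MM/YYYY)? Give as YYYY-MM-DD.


Start: 2018-01-29
Weeks to add: 5
Convert to days: 5 x 7 = 35 days
Add 35 days to 2018-01-29
Result: 2018-03-05

2018-03-05


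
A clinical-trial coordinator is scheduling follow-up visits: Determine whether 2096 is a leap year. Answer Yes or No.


Year: 2096
Divisible by 4? 2096 / 4 = 524.0 -> Yes
Divisible by 100? 2096 / 100 = 20.96 -> No
Divisible by 4 but not 100, so it IS a leap year

Yes


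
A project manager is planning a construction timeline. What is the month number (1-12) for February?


Calendar month order:
1. January
2. February <--
3. March
February is month number 2

2


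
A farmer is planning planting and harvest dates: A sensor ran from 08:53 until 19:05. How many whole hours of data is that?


Start: 08:53
End: 19:05
Hour difference: 19 - 8 = 11 hours
Minute difference: 5 - 53 = -48 minutes
Total minutes: 612
Complete hours: 612 / 60 = 10 (remainder 12)

10


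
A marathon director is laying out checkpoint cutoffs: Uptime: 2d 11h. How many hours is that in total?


Days: 2
Extra hours: 11
Hours per day: 24
Days to hours: 2 x 24 = 48
Total: 48 + 11 = 59

59


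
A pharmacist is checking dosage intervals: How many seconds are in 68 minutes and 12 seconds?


Minutes: 68
Extra seconds: 12
Seconds per minute: 60
Minutes to seconds: 68 x 60 = 4080
Total: 4080 + 12 = 4092

4092


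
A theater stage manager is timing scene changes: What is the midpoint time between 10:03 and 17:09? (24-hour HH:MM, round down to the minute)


Start time: 10:03 = 603 minutes from midnight
End time: 17:09 = 1029 minutes from midnight
Sum: 603 + 1029 = 1632
Midpoint: 1632 / 2 = 816 minutes
Convert: 816 / 60 = 13 hours, 36 minutes
Result: 13:36

13:36


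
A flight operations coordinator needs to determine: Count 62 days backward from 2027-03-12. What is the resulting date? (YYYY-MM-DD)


Start: 2027-03-12
Subtracting 62 days
Days already passed in March: 12
After going back through March: 50 more days to subtract
February 2027: 28 days, 22 remaining
January 2027 has 31 days, need 22
Result: 2027-01-09

2027-01-09


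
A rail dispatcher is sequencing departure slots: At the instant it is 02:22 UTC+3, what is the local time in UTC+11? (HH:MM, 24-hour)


Local time: 02:22 at UTC+3 (offset 3h)
Target zone: UTC+11 (offset 11h)
Difference: 11 - (3) = 8 hours
Calculation: 2 + (8) = 10
Result: 10:22

10:22


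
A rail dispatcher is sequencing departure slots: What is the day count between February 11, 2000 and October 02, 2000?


Start date: 2000-02-11
End date: 2000-10-02
Feb 2000: +19 days
Mar 2000: +31 days
Apr 2000: +30 days
... (6 more months)
Total: 234 days

234


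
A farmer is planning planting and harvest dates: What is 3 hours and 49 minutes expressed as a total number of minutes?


Hours: 3
Minutes: 49
Convert hours to minutes: 3 x 60 = 180
Add remaining minutes: 180 + 49 = 229

229


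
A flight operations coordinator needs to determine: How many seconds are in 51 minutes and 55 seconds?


Minutes: 51
Extra seconds: 55
Seconds per minute: 60
Minutes to seconds: 51 x 60 = 3060
Total: 3060 + 55 = 3115

3115


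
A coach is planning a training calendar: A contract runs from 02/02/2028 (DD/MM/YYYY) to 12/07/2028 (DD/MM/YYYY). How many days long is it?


Start date: 2028-02-02
End date: 2028-07-12
Feb 2028: +28 days
Mar 2028: +31 days
Apr 2028: +30 days
... (3 more months)
Total: 161 days

161


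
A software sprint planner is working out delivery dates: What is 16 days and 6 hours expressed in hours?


Days: 16
Extra hours: 6
Hours per day: 24
Days to hours: 16 x 24 = 384
Total: 384 + 6 = 390

390


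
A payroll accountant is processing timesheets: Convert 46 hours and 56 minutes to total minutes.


Hours: 46
Minutes: 56
Convert hours to minutes: 46 x 60 = 2760
Add remaining minutes: 2760 + 56 = 2816

2816


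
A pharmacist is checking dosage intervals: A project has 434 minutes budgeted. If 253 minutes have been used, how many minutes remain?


Total budget: 434 minutes
Time used: 253 minutes
Remaining: 434 - 253 = 181 minutes
Percent used: 58.3%
Percent remaining: 41.7%

181


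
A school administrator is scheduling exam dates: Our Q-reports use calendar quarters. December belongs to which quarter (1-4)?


Month: December (month 12)
Q1: January-March (months 1-3)
Q2: April-June (months 4-6)
Q3: July-September (months 7-9)
Q4: October-December (months 10-12)
Month 12 falls in Q4

4


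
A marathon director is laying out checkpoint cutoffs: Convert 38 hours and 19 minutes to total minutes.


Hours: 38
Extra minutes: 19
Minutes per hour: 60
Hours to minutes: 38 x 60 = 2280
Total: 2280 + 19 = 2299

2299


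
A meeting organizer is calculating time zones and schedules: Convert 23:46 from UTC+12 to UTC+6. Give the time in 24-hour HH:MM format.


Local time: 23:46 at UTC+12 (offset 12h)
Target zone: UTC+6 (offset 6h)
Difference: 6 - (12) = -6 hours
Calculation: 23 + (-6) = 17
Result: 17:46

17:46


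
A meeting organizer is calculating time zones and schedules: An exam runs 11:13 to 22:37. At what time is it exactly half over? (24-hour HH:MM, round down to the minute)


Start time: 11:13 = 673 minutes from midnight
End time: 22:37 = 1357 minutes from midnight
Sum: 673 + 1357 = 2030
Midpoint: 2030 / 2 = 1015 minutes
Convert: 1015 / 60 = 16 hours, 55 minutes
Result: 16:55

16:55


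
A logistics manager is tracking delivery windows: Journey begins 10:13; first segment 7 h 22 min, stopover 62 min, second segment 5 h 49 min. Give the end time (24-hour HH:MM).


Depart: 10:13
Leg 1: +442 min -> 17:35
Layover: +62 min -> 18:37
Leg 2: +349 min -> 00:26
Total travel: 853 minutes = 14h 13m
Arrival: 00:26

00:26


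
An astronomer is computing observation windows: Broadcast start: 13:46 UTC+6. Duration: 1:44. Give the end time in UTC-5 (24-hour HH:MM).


Start: 13:46 in UTC+6
Step 1 - add duration:
  minutes: 46 + 44 = 90 (carry 1h)
  hours: 13 + 1 + 1 = 15
  end in UTC+6: 15:30
Step 2 - convert UTC+6 -> UTC-5:
  offset difference: -5 - (6) = -11 hours
  15 + (-11) = 4 -> mod 24 = 4
Result: 04:30 in UTC-5

04:30


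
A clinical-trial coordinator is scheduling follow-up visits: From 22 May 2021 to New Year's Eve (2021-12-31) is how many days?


Start: May 22, 2021
End: December 31, 2021
Days left in May: 9
June: 30
July: 31
August: 31
September: 30
... plus remaining months
Sum of remaining months: 214
Total: 9 + 214 = 223

223


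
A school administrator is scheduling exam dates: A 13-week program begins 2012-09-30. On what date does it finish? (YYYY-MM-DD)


Start: 2012-09-30
Weeks to add: 13
Convert to days: 13 x 7 = 91 days
Add 91 days to 2012-09-30
Result: 2012-12-30

2012-12-30


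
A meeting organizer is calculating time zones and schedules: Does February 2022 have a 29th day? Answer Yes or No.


Year: 2022
Divisible by 4? 2022 / 4 = 505.5 -> No
Not divisible by 4, so NOT a leap year

No


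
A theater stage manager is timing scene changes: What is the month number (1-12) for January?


Calendar month order:
1. January <--
2. February
January is month number 1

1


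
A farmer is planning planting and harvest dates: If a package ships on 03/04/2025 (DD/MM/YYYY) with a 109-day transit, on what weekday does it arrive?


Start: 2025-04-03 (Thursday)
Step 1 - find target date: add 109 days
  2025-04-03 + 109 days = 2025-07-21
Step 2 - day of week:
  109 mod 7 = 4
  Thursday + 4 days -> Monday
Result: Monday (2025-07-21)

Monday


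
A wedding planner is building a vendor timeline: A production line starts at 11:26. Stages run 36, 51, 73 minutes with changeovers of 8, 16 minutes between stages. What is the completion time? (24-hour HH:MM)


Start: 11:26 = 686 min from midnight
  after task 1 (36 min): 12:02
  after break (8 min): 12:10
  after task 2 (51 min): 13:01
  after break (16 min): 13:17
  after task 3 (73 min): 14:30
Total elapsed: 184 minutes
End time: 14:30

14:30


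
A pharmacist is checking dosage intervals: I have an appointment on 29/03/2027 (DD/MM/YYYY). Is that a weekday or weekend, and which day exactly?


Date: 2027-03-29
January 1, 2027 is a Friday
Day of year: 88
Offset from Jan 1: 87 days
87 mod 7 = 3
Result: Monday

Monday


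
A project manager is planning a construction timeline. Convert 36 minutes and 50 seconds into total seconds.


Minutes: 36
Seconds: 50
Convert minutes to seconds: 36 x 60 = 2160
Add remaining seconds: 2160 + 50 = 2210

2210


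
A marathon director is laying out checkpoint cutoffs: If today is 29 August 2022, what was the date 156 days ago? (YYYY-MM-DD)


Start: 2022-08-29
Subtracting 156 days
Days already passed in August: 29
After going back through August: 127 more days to subtract
July 2022: 31 days, 96 remaining
June 2022: 30 days, 66 remaining
May 2022: 31 days, 35 remaining
April 2022: 30 days, 5 remaining
Result: 2022-03-26

2022-03-26


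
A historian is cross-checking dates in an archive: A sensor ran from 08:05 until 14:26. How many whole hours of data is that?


Start: 08:05
End: 14:26
Hour difference: 14 - 8 = 6 hours
Minute difference: 26 - 5 = 21 minutes
Total minutes: 381
Complete hours: 381 / 60 = 6 (remainder 21)

6


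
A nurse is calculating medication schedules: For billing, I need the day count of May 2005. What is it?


Month: May
Year: 2005
May is a 31-day month
Total: 31 days

31


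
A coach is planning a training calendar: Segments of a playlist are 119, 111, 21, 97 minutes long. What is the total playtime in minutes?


Durations: 119, 111, 21, 97
Running sum: 119
+ 111 = 230
+ 21 = 251
+ 97 = 348
Total duration: 348 minutes
That is 5 hours and 48 minutes

348


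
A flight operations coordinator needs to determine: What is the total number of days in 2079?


Year: 2079
Check leap year rules:
Divisible by 4? No
2079 is not a leap year
Days: 365

365


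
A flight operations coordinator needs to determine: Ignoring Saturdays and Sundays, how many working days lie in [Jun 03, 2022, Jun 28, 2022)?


Start: 2022-06-03 (Friday)
End (exclusive): 2022-06-28 (Tuesday)
Total calendar days: 25
Full weeks: 25 // 7 = 3 -> 15 weekdays
Remaining 4 days starting on Friday:
  Fri(w), Sat(-), Sun(-), Mon(w) -> 2 weekdays
Total business days: 15 + 2 = 17

17


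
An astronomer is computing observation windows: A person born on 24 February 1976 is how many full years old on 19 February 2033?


Birth: 1976-02-24
Reference: 2033-02-19
Year difference: 2033 - 1976 = 57
Has birthday (02-24) occurred by 02-19? No
Birthday not yet reached this year -> subtract 1
Age in full years: 56

56
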